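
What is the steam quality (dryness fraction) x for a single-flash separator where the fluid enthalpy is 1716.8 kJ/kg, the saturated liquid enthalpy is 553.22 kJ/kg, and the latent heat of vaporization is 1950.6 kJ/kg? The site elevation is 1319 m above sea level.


x = (h - hf) / hfg
x = (1716.8 - 553.22) / 1950.6
x = 0.59652


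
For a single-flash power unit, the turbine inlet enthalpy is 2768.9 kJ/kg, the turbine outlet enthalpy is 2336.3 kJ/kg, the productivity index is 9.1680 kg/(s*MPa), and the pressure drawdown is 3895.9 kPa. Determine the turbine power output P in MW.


Step 1: mdot = PI * dP / 1000 = 9.168 * 3895.9 / 1000 = 35.71761 kg/s
Step 2: P = mdot*(h_in - h_out)/1000 = 35.71761*(2768.9 - 2336.3)/1000 = 15.451 MW
P = 15.451 MW


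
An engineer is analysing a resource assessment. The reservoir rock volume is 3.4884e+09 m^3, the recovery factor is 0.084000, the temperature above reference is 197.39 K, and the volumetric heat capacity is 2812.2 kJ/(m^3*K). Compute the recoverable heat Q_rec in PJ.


Step 1: Q_s = Vr*rhoc*dT/1e12 = 3.4884e+09*2812.2*197.39/1e12 = 1936.411 PJ
Step 2: Q_rec = Q_s * RF = 1936.411 * 0.084 = 162.66 PJ
Q_rec = 162.66 PJ


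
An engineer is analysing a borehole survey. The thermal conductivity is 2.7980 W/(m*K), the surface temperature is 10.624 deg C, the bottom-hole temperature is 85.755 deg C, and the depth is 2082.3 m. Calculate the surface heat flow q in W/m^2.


Step 1: grad = (T_d - T_surf)/d * 1000 = (85.755 - 10.624)/2082.3 * 1000 = 36.08078 deg C/km
Step 2: q = k * grad / 1000 = 2.798 * 36.08078 / 1000 = 0.10095 W/m^2
q = 0.10095 W/m^2


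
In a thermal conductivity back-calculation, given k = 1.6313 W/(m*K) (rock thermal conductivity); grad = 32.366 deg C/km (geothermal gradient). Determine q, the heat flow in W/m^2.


q = k * grad / 1000
q = 1.6313 * 32.366 / 1000
q = 0.052799 W/m^2


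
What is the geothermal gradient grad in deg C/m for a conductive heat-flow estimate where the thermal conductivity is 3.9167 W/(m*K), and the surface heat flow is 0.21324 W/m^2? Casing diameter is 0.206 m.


grad = q * 1000 / k
grad = 0.21324 * 1000 / 3.9167
grad = 54.44379 deg C/km
Convert: 54.44379 deg C/km * 0.001 = 0.054444 deg C/m
grad = 0.054444 deg C/m


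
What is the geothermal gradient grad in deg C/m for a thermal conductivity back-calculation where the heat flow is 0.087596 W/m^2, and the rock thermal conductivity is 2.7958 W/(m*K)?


grad = q / k * 1000
grad = 0.087596 / 2.7958 * 1000
grad = 31.33128 deg C/km
Convert: 31.33128 deg C/km * 0.001 = 0.031331 deg C/m
grad = 0.031331 deg C/m


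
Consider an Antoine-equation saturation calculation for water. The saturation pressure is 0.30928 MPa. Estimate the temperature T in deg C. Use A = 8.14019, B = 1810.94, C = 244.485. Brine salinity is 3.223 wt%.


T = B / (A - log10(P_sat * 760 / 0.101325)) - C
T = 1810.94 / (8.14019 - log10(0.30928 * 760 / 0.101325)) - 244.485
T = 134.79 deg C


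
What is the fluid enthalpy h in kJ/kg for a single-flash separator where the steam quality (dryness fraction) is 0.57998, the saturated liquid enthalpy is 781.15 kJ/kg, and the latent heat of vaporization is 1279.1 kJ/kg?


h = hf + x * hfg
h = 781.15 + 0.57998 * 1279.1
h = 1523.0 kJ/kg


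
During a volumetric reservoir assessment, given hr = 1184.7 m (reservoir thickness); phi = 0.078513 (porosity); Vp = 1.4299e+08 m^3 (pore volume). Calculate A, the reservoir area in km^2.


A = Vp / (1e6 * hr * phi)
A = 1.4299e+08 / (1e6 * 1184.7 * 0.078513)
A = 1.5373 km^2


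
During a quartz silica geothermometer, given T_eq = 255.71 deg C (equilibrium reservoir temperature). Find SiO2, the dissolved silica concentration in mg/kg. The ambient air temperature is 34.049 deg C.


SiO2 = 10^(5.19 - 1309/(T_eq + 273.15))
SiO2 = 10^(5.19 - 1309/(255.71 + 273.15))
SiO2 = 518.64 mg/kg


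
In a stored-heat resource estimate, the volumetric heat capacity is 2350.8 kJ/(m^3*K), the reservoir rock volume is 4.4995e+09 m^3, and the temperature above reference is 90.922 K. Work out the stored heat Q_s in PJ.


Q_s = Vr * rhoc * dT / 1e12
Q_s = 4.4995e+09 * 2350.8 * 90.922 / 1e12
Q_s = 961.72 PJ


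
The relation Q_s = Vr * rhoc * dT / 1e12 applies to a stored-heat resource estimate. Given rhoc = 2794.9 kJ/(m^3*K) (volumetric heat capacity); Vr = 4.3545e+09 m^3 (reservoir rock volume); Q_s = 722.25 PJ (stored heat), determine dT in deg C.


dT = Q_s * 1e12 / (Vr * rhoc)
dT = 722.25 * 1e12 / (4.3545e+09 * 2794.9)
dT = 59.34484 K
Convert (temperature difference, 1 K = 1 deg C): 59.34484 K = 59.34484 deg C
dT = 59.345 deg C


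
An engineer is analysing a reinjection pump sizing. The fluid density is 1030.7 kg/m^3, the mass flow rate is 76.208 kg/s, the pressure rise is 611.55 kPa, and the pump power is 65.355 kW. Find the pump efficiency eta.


eta = mdot * dP / (rho * P_pump)
eta = 76.208 * 611.55 / (1030.7 * 65.355)
eta = 0.69187


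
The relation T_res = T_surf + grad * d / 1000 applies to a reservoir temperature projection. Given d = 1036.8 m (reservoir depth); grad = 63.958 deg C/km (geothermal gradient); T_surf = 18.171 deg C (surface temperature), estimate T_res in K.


T_res = T_surf + grad * d / 1000
T_res = 18.171 + 63.958 * 1036.8 / 1000
T_res = 84.48265 deg C
Convert to K: 84.48265 + 273.15 = 357.63 K
T_res = 357.63 K


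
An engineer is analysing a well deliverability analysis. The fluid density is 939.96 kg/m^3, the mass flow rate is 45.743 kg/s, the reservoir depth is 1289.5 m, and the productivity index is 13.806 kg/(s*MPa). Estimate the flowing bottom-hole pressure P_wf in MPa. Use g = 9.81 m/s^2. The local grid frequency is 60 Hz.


Step 1: P_i = rho*g*h/1e6 = 939.96*9.81*1289.5/1e6 = 11.89049 MPa
Step 2: P_wf = P_i - mdot/PI = 11.89049 - 45.743/13.806 = 8.5772 MPa
P_wf = 8.5772 MPa


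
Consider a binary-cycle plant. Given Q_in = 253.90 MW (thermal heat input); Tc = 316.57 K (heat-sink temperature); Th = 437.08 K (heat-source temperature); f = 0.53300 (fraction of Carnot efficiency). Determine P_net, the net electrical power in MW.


Step 1: eta = (1 - Tc/Th)*f = (1 - 316.57/437.08)*0.533 = 0.1469567
Step 2: P_net = eta * Q_in = 0.1469567 * 253.9 = 37.312 MW
P_net = 37.312 MW


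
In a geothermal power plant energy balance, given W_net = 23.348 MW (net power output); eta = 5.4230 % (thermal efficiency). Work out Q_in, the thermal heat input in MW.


Q_in = W_net / (eta / 100)
Q_in = 23.348 / (5.4230 / 100)
Q_in = 430.54 MW


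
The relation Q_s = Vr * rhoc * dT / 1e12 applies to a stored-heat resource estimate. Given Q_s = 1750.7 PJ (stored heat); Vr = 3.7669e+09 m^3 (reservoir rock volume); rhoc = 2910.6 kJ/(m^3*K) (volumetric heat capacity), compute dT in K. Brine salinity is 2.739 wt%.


dT = Q_s * 1e12 / (Vr * rhoc)
dT = 1750.7 * 1e12 / (3.7669e+09 * 2910.6)
dT = 159.68 K


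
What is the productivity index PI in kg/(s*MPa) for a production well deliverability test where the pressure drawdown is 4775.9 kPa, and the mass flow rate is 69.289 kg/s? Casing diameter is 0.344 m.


PI = mdot * 1000 / dP
PI = 69.289 * 1000 / 4775.9
PI = 14.508 kg/(s*MPa)


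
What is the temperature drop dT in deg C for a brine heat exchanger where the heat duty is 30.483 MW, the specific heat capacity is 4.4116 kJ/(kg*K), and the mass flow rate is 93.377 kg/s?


dT = Q * 1000 / (mdot * cp)
dT = 30.483 * 1000 / (93.377 * 4.4116)
dT = 73.99829 K
Convert (temperature difference, 1 K = 1 deg C): 73.99829 K = 73.99829 deg C
dT = 73.998 deg C


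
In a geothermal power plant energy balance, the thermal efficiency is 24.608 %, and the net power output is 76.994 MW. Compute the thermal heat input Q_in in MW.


Q_in = W_net / (eta / 100)
Q_in = 76.994 / (24.608 / 100)
Q_in = 312.88 MW


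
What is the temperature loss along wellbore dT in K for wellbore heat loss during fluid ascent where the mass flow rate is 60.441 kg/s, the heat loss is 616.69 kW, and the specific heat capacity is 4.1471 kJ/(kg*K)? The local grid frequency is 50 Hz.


dT = Q_loss / (mdot * cp)
dT = 616.69 / (60.441 * 4.1471)
dT = 2.4603 K


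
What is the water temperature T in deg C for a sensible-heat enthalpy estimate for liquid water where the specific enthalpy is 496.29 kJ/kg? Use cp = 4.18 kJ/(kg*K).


T = h / cp
T = 496.29 / 4.18
T = 118.73 deg C


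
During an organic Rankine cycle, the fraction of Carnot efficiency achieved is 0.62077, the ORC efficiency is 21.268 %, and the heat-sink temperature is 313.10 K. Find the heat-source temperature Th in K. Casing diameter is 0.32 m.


Th = Tc / (1 - (eta_orc/100)/f)
Th = 313.10 / (1 - (21.268/100)/0.62077)
Th = 476.28 K


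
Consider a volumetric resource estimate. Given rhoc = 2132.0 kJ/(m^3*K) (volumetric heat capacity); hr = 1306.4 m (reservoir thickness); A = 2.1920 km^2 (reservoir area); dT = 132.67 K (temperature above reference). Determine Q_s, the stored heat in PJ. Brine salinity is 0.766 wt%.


Step 1: Vr = A*1e6*hr = 2.192*1e6*1306.4 = 2.863629e+09 m^3
Step 2: Q_s = Vr*rhoc*dT/1e12 = 2.863629e+09*2132.0*132.67/1e12 = 809.98 PJ
Q_s = 809.98 PJ


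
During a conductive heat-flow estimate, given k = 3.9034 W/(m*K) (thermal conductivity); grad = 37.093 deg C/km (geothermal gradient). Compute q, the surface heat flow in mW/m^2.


q = k * grad / 1000
q = 3.9034 * 37.093 / 1000
q = 0.1447888 W/m^2
Convert: 0.1447888 W/m^2 * 1000.0 = 144.79 mW/m^2
q = 144.79 mW/m^2


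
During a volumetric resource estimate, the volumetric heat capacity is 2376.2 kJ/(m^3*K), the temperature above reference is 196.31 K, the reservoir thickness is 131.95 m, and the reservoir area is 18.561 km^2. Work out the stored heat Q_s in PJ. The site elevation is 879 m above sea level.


Step 1: Vr = A*1e6*hr = 18.561*1e6*131.95 = 2.449124e+09 m^3
Step 2: Q_s = Vr*rhoc*dT/1e12 = 2.449124e+09*2376.2*196.31/1e12 = 1142.4 PJ
Q_s = 1142.4 PJ


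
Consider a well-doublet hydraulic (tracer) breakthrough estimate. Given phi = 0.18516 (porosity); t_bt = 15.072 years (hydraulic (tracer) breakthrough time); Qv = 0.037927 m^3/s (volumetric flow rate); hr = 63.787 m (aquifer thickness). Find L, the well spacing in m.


L = sqrt(t_bt*365.25*86400*3*Qv / (pi*hr*phi))
L = sqrt(15.072*365.25*86400*3*0.037927 / (pi*63.787*0.18516))
L = 1207.7 m


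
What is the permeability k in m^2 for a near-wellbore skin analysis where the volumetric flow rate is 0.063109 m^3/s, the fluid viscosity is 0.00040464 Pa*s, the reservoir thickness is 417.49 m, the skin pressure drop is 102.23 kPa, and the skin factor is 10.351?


k = S*q*mu / (2*pi*dP_s*1000*hr)
k = 10.351*0.063109*0.00040464 / (2*pi*102.23*1000*417.49)
k = 9.8568e-13 m^2


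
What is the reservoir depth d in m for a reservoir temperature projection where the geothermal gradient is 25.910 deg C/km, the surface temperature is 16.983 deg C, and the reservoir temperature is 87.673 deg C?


d = (T_res - T_surf) / grad * 1000
d = (87.673 - 16.983) / 25.910 * 1000
d = 2728.3 m


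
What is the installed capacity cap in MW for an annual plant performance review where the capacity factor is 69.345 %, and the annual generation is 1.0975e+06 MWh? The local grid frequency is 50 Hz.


cap = E_a / (CF/100 * 8760)
cap = 1.0975e+06 / (69.345/100 * 8760)
cap = 180.67 MW


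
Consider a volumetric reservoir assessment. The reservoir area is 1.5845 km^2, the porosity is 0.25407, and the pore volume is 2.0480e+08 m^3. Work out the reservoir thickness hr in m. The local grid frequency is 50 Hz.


hr = Vp / (A * 1e6 * phi)
hr = 2.0480e+08 / (1.5845 * 1e6 * 0.25407)
hr = 508.73 m


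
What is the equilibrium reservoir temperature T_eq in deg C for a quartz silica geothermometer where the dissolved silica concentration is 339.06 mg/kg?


T_eq = 1309 / (5.19 - log10(SiO2)) - 273.15
T_eq = 1309 / (5.19 - log10(339.06)) - 273.15
T_eq = 219.01 deg C


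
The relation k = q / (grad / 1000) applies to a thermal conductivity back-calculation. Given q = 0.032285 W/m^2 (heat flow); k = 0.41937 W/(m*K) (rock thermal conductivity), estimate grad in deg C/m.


grad = q / k * 1000
grad = 0.032285 / 0.41937 * 1000
grad = 76.98452 deg C/km
Convert: 76.98452 deg C/km * 0.001 = 0.076985 deg C/m
grad = 0.076985 deg C/m


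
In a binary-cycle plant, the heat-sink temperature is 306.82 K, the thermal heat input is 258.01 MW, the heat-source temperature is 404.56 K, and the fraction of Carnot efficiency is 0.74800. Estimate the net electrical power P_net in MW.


Step 1: eta = (1 - Tc/Th)*f = (1 - 306.82/404.56)*0.748 = 0.1807137
Step 2: P_net = eta * Q_in = 0.1807137 * 258.01 = 46.626 MW
P_net = 46.626 MW


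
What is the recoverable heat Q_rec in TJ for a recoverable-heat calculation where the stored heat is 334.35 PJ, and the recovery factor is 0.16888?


Q_rec = Q_s * RF
Q_rec = 334.35 * 0.16888
Q_rec = 56.46503 PJ
Convert: 56.46503 PJ * 1000.0 = 56465 TJ
Q_rec = 56465 TJ


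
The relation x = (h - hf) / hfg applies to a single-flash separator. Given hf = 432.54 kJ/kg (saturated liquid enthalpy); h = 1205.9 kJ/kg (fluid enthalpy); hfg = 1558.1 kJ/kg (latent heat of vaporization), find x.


x = (h - hf) / hfg
x = (1205.9 - 432.54) / 1558.1
x = 0.49635


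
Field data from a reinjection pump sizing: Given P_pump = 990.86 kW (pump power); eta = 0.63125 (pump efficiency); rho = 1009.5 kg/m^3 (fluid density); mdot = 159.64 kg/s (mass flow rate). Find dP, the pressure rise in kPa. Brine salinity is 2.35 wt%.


dP = P_pump * rho * eta / mdot
dP = 990.86 * 1009.5 * 0.63125 / 159.64
dP = 3955.3 kPa


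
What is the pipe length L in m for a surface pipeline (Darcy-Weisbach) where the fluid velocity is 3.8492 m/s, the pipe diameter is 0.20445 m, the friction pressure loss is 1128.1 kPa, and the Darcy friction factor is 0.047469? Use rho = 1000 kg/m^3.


L = dP*1000*D / (f*rho*vel^2/2)
L = 1128.1*1000*0.20445 / (0.047469*1000*3.8492^2/2)
L = 655.86 m


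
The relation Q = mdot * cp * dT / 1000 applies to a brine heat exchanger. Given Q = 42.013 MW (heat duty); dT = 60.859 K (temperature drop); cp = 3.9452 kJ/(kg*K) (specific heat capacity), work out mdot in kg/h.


mdot = Q * 1000 / (cp * dT)
mdot = 42.013 * 1000 / (3.9452 * 60.859)
mdot = 174.9806 kg/s
Convert: 174.9806 kg/s * 3600.0 = 6.2993e+05 kg/h
mdot = 6.2993e+05 kg/h


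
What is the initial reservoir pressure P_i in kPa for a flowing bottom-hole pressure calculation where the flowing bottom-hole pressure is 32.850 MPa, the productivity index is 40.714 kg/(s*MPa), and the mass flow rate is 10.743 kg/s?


P_i = P_wf + mdot / PI
P_i = 32.850 + 10.743 / 40.714
P_i = 33.11387 MPa
Convert: 33.11387 MPa * 1000.0 = 33114 kPa
P_i = 33114 kPa


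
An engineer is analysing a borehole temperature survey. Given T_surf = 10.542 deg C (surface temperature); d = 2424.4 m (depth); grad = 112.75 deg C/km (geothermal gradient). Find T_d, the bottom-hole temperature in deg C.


T_d = T_surf + grad * d / 1000
T_d = 10.542 + 112.75 * 2424.4 / 1000
T_d = 283.89 deg C


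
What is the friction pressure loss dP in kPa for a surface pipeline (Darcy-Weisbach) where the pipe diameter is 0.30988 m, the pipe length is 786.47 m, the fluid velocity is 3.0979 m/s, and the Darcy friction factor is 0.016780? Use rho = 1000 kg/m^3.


dP = f * (L/D) * (rho*vel^2/2) / 1000
dP = 0.016780 * (786.47/0.30988) * (1000*3.0979^2/2) / 1000
dP = 204.36 kPa


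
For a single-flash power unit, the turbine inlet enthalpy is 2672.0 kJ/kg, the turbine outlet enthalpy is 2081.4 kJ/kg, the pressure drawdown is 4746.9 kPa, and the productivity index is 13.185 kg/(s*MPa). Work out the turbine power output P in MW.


Step 1: mdot = PI * dP / 1000 = 13.185 * 4746.9 / 1000 = 62.58788 kg/s
Step 2: P = mdot*(h_in - h_out)/1000 = 62.58788*(2672.0 - 2081.4)/1000 = 36.964 MW
P = 36.964 MW


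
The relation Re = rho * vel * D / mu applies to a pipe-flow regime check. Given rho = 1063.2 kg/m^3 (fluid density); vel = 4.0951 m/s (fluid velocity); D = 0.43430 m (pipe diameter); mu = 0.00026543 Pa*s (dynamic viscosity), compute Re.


Re = rho * vel * D / mu
Re = 1063.2 * 4.0951 * 0.43430 / 0.00026543
Re = 7.1239e+06


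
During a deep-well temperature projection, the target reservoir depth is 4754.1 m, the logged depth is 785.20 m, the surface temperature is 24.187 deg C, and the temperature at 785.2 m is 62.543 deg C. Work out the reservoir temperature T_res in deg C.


Step 1: grad = (T_d1 - T_surf)/d1 * 1000 = (62.543 - 24.187)/785.2 * 1000 = 48.84870 deg C/km
Step 2: T_res = T_surf + grad*d2/1000 = 24.187 + 48.84870*4754.1/1000 = 256.42 deg C
T_res = 256.42 deg C


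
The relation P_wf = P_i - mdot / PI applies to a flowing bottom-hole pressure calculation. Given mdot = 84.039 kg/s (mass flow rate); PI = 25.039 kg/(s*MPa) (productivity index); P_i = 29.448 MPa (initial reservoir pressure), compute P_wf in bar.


P_wf = P_i - mdot / PI
P_wf = 29.448 - 84.039 / 25.039
P_wf = 26.09168 MPa
Convert: 26.09168 MPa * 10.0 = 260.92 bar
P_wf = 260.92 bar


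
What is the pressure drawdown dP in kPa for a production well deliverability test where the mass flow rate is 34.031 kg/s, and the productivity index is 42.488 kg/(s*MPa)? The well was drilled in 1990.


dP = mdot * 1000 / PI
dP = 34.031 * 1000 / 42.488
dP = 800.96 kPa


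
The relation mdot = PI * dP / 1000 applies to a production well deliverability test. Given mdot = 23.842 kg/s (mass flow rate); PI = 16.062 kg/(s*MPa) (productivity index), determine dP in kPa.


dP = mdot * 1000 / PI
dP = 23.842 * 1000 / 16.062
dP = 1484.4 kPa


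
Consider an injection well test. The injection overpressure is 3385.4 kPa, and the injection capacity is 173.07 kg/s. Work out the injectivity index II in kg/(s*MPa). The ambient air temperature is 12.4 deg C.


II = mdot * 1000 / dP
II = 173.07 * 1000 / 3385.4
II = 51.122 kg/(s*MPa)


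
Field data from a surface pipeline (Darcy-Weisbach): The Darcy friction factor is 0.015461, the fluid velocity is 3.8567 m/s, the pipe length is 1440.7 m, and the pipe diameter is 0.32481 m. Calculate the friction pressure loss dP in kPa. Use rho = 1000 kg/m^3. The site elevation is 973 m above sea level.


dP = f * (L/D) * (rho*vel^2/2) / 1000
dP = 0.015461 * (1440.7/0.32481) * (1000*3.8567^2/2) / 1000
dP = 510.02 kPa


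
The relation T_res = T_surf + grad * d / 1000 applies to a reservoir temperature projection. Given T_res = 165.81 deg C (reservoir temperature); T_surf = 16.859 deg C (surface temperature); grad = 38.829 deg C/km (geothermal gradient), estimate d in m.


d = (T_res - T_surf) / grad * 1000
d = (165.81 - 16.859) / 38.829 * 1000
d = 3836.1 m


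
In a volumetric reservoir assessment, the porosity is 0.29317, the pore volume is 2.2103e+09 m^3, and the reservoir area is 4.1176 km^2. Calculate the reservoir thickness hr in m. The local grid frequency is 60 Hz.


hr = Vp / (A * 1e6 * phi)
hr = 2.2103e+09 / (4.1176 * 1e6 * 0.29317)
hr = 1831.0 m


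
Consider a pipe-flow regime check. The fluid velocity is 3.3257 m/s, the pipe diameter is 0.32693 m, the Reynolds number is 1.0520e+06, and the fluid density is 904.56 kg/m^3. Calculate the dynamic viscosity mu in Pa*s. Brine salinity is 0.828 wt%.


mu = rho * vel * D / Re
mu = 904.56 * 3.3257 * 0.32693 / 1.0520e+06
mu = 0.00093489 Pa*s


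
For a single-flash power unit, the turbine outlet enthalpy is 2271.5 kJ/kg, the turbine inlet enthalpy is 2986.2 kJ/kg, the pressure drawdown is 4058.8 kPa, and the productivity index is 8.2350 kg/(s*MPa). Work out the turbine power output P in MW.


Step 1: mdot = PI * dP / 1000 = 8.235 * 4058.8 / 1000 = 33.42422 kg/s
Step 2: P = mdot*(h_in - h_out)/1000 = 33.42422*(2986.2 - 2271.5)/1000 = 23.888 MW
P = 23.888 MW


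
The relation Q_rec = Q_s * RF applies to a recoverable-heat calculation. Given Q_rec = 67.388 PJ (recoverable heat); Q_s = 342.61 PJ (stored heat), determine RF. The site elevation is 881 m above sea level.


RF = Q_rec / Q_s
RF = 67.388 / 342.61
RF = 0.19669


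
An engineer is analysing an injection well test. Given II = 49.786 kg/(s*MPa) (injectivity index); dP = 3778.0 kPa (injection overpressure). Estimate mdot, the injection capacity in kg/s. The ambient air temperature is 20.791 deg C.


mdot = II * dP / 1000
mdot = 49.786 * 3778.0 / 1000
mdot = 188.09 kg/s


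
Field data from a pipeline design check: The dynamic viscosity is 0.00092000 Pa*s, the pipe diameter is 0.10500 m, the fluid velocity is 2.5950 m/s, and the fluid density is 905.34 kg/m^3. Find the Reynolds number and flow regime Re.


Step 1: Re = rho*vel*D/mu = 905.34*2.595*0.105/0.00092 = 2.6813e+05
Step 2: Re = 2.6813e+05 > 4000, so flow is turbulent.
Re = 2.6813e+05 (turbulent)


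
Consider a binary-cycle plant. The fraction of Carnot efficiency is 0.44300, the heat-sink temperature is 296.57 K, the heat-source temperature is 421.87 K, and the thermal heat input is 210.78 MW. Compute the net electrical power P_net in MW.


Step 1: eta = (1 - Tc/Th)*f = (1 - 296.57/421.87)*0.443 = 0.1315758
Step 2: P_net = eta * Q_in = 0.1315758 * 210.78 = 27.734 MW
P_net = 27.734 MW


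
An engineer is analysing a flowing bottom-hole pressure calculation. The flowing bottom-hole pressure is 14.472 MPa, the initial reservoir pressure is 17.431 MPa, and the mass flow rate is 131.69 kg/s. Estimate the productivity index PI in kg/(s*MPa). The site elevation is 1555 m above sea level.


PI = mdot / (P_i - P_wf)
PI = 131.69 / (17.431 - 14.472)
PI = 44.505 kg/(s*MPa)


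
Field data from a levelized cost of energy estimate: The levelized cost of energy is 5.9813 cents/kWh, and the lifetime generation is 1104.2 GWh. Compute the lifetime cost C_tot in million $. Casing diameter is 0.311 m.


C_tot = LCOE / 100 * E_tot
C_tot = 5.9813 / 100 * 1104.2
C_tot = 66.046 million $


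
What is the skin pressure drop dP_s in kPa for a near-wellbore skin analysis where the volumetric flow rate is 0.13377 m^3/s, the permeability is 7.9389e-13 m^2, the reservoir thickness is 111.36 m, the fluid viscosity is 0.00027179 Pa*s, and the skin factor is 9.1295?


dP_s = S * q * mu / (2*pi*k*hr) / 1000
dP_s = 9.1295 * 0.13377 * 0.00027179 / (2*pi*7.9389e-13*111.36) / 1000
dP_s = 597.54 kPa


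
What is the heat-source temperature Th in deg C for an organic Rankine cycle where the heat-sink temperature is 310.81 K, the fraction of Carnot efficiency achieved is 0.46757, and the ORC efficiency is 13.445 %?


Th = Tc / (1 - (eta_orc/100)/f)
Th = 310.81 / (1 - (13.445/100)/0.46757)
Th = 436.2555 K
Convert to deg C: 436.2555 - 273.15 = 163.11 deg C
Th = 163.11 deg C


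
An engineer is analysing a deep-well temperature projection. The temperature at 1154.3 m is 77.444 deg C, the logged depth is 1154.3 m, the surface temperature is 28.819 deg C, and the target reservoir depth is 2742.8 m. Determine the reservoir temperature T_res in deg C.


Step 1: grad = (T_d1 - T_surf)/d1 * 1000 = (77.444 - 28.819)/1154.3 * 1000 = 42.12510 deg C/km
Step 2: T_res = T_surf + grad*d2/1000 = 28.819 + 42.12510*2742.8/1000 = 144.36 deg C
T_res = 144.36 deg C


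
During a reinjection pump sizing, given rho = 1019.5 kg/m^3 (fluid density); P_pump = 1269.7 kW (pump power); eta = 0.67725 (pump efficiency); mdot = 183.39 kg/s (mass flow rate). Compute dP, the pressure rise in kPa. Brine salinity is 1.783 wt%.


dP = P_pump * rho * eta / mdot
dP = 1269.7 * 1019.5 * 0.67725 / 183.39
dP = 4780.4 kPa


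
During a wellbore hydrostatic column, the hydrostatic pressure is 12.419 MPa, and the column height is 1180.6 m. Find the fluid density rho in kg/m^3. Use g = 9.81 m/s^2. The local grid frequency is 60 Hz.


rho = P * 1e6 / (g * h)
rho = 12.419 * 1e6 / (9.81 * 1180.6)
rho = 1072.3 kg/m^3


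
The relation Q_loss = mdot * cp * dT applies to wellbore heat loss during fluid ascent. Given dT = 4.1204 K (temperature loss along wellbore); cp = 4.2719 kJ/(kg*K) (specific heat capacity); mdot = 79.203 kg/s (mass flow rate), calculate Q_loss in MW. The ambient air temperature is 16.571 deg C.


Q_loss = mdot * cp * dT
Q_loss = 79.203 * 4.2719 * 4.1204
Q_loss = 1394.126 kW
Convert: 1394.126 kW * 0.001 = 1.3941 MW
Q_loss = 1.3941 MW


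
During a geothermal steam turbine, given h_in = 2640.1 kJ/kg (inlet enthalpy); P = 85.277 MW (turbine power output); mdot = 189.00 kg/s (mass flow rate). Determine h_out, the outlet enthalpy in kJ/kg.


h_out = h_in - P * 1000 / mdot
h_out = 2640.1 - 85.277 * 1000 / 189.00
h_out = 2188.9 kJ/kg


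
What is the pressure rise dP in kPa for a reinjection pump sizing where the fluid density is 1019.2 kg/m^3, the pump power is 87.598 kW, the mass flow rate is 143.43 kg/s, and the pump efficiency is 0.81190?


dP = P_pump * rho * eta / mdot
dP = 87.598 * 1019.2 * 0.81190 / 143.43
dP = 505.38 kPa


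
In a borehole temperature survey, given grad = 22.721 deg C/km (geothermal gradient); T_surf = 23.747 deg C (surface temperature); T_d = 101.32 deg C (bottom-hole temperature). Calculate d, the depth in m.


d = (T_d - T_surf) / grad * 1000
d = (101.32 - 23.747) / 22.721 * 1000
d = 3414.2 m


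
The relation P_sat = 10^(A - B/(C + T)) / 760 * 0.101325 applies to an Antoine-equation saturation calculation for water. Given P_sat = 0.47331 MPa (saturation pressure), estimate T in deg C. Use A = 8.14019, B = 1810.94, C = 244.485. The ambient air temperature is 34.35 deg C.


T = B / (A - log10(P_sat * 760 / 0.101325)) - C
T = 1810.94 / (8.14019 - log10(0.47331 * 760 / 0.101325)) - 244.485
T = 150.06 deg C


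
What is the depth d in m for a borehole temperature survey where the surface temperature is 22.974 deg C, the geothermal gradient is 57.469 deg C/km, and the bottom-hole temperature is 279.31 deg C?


d = (T_d - T_surf) / grad * 1000
d = (279.31 - 22.974) / 57.469 * 1000
d = 4460.4 m


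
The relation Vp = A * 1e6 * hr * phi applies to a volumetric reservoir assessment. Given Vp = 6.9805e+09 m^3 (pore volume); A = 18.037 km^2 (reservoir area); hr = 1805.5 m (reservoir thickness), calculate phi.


phi = Vp / (A * 1e6 * hr)
phi = 6.9805e+09 / (18.037 * 1e6 * 1805.5)
phi = 0.21435


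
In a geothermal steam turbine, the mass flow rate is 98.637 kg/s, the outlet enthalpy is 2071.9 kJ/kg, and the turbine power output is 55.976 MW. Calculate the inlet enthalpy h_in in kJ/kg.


h_in = h_out + P * 1000 / mdot
h_in = 2071.9 + 55.976 * 1000 / 98.637
h_in = 2639.4 kJ/kg


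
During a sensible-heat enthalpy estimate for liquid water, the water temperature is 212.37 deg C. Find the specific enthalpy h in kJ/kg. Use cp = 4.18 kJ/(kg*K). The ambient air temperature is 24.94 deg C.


h = cp * T
h = 4.18 * 212.37
h = 887.71 kJ/kg


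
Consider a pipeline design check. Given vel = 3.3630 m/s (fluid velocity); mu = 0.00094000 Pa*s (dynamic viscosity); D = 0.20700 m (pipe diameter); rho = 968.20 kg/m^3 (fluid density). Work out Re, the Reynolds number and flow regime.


Step 1: Re = rho*vel*D/mu = 968.2*3.363*0.207/0.00094 = 7.1703e+05
Step 2: Re = 7.1703e+05 > 4000, so flow is turbulent.
Re = 7.1703e+05 (turbulent)


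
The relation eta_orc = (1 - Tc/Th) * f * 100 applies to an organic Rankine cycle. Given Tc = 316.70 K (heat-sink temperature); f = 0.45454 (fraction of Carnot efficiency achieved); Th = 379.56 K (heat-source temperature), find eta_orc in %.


eta_orc = (1 - Tc/Th) * f * 100
eta_orc = (1 - 316.70/379.56) * 0.45454 * 100
eta_orc = 7.5278 %


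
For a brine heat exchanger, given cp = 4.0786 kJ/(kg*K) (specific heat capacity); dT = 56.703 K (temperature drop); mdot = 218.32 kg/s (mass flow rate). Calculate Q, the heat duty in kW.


Q = mdot * cp * dT / 1000
Q = 218.32 * 4.0786 * 56.703 / 1000
Q = 50.49062 MW
Convert: 50.49062 MW * 1000.0 = 50491 kW
Q = 50491 kW


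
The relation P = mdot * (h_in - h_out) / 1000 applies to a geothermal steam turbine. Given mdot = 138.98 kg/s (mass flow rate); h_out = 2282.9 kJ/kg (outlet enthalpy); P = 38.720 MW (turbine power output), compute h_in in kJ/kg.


h_in = h_out + P * 1000 / mdot
h_in = 2282.9 + 38.720 * 1000 / 138.98
h_in = 2561.5 kJ/kg


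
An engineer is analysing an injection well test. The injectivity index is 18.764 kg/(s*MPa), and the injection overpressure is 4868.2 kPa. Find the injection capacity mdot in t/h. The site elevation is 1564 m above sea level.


mdot = II * dP / 1000
mdot = 18.764 * 4868.2 / 1000
mdot = 91.34690 kg/s
Convert: 91.34690 kg/s * 3.6 = 328.85 t/h
mdot = 328.85 t/h


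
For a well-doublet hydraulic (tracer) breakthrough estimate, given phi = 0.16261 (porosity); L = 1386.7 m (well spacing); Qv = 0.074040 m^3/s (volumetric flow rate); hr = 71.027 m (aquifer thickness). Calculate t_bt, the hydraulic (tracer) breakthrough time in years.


t_bt = pi * hr * phi * L^2 / (3 * Qv) / (365.25*86400)
t_bt = pi * 71.027 * 0.16261 * 1386.7^2 / (3 * 0.074040) / (365.25*86400)
t_bt = 9.9539 years


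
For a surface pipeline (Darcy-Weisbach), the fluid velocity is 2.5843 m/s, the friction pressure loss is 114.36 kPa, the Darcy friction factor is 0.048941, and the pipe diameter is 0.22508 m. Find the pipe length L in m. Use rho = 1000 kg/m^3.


L = dP*1000*D / (f*rho*vel^2/2)
L = 114.36*1000*0.22508 / (0.048941*1000*2.5843^2/2)
L = 157.50 m


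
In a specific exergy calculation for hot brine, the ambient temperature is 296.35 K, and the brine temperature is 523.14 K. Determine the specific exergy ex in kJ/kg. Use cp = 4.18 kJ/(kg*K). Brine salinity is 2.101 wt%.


ex = cp * ((T_b - T_0) - T_0 * ln(T_b/T_0))
ex = 4.18 * ((523.14 - 296.35) - 296.35 * ln(523.14/296.35))
ex = 243.99 kJ/kg


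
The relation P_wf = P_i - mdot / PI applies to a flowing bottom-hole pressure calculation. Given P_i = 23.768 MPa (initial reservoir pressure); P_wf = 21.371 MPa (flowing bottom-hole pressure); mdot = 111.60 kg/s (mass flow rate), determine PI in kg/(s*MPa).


PI = mdot / (P_i - P_wf)
PI = 111.60 / (23.768 - 21.371)
PI = 46.558 kg/(s*MPa)


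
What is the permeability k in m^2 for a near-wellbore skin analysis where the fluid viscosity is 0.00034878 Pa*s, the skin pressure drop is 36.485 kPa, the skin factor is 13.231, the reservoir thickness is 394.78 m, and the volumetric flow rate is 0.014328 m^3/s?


k = S*q*mu / (2*pi*dP_s*1000*hr)
k = 13.231*0.014328*0.00034878 / (2*pi*36.485*1000*394.78)
k = 7.3060e-13 m^2


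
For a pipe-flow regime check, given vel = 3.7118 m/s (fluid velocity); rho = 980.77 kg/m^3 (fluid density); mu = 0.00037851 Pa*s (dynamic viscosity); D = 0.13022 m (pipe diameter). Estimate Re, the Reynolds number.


Re = rho * vel * D / mu
Re = 980.77 * 3.7118 * 0.13022 / 0.00037851
Re = 1.2524e+06


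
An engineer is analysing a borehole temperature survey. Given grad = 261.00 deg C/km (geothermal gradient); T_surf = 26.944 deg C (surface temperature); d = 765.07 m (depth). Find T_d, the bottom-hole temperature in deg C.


T_d = T_surf + grad * d / 1000
T_d = 26.944 + 261.00 * 765.07 / 1000
T_d = 226.63 deg C


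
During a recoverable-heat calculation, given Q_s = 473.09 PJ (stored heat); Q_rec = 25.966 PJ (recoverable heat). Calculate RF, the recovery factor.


RF = Q_rec / Q_s
RF = 25.966 / 473.09
RF = 0.054886


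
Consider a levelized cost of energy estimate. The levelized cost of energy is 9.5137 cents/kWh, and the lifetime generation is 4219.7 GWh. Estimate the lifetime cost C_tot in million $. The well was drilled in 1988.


C_tot = LCOE / 100 * E_tot
C_tot = 9.5137 / 100 * 4219.7
C_tot = 401.45 million $


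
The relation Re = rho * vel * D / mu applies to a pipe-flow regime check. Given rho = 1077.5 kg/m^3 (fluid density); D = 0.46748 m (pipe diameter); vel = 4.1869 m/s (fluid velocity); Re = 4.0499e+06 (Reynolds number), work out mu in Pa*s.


mu = rho * vel * D / Re
mu = 1077.5 * 4.1869 * 0.46748 / 4.0499e+06
mu = 0.00052075 Pa*s


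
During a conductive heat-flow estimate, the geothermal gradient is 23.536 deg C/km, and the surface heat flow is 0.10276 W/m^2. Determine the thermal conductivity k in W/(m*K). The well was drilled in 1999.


k = q * 1000 / grad
k = 0.10276 * 1000 / 23.536
k = 4.3661 W/(m*K)


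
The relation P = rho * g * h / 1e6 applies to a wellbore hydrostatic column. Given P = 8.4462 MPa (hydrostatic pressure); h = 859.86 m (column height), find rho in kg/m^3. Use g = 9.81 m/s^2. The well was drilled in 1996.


rho = P * 1e6 / (g * h)
rho = 8.4462 * 1e6 / (9.81 * 859.86)
rho = 1001.3 kg/m^3


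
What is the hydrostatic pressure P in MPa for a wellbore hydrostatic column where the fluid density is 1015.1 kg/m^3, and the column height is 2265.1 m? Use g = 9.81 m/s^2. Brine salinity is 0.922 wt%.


P = rho * g * h / 1e6
P = 1015.1 * 9.81 * 2265.1 / 1e6
P = 22.556 MPa


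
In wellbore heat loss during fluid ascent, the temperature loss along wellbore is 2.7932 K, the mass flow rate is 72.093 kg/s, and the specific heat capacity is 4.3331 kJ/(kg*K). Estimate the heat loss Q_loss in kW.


Q_loss = mdot * cp * dT
Q_loss = 72.093 * 4.3331 * 2.7932
Q_loss = 872.56 kW


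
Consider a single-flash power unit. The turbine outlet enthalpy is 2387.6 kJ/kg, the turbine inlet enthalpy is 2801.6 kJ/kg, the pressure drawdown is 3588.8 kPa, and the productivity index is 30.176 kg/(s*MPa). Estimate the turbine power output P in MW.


Step 1: mdot = PI * dP / 1000 = 30.176 * 3588.8 / 1000 = 108.2956 kg/s
Step 2: P = mdot*(h_in - h_out)/1000 = 108.2956*(2801.6 - 2387.6)/1000 = 44.834 MW
P = 44.834 MW


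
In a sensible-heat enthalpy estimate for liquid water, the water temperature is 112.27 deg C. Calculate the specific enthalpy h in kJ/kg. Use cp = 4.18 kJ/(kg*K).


h = cp * T
h = 4.18 * 112.27
h = 469.29 kJ/kg


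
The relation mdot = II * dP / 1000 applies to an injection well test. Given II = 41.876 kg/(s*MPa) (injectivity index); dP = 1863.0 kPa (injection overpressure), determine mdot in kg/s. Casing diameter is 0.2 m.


mdot = II * dP / 1000
mdot = 41.876 * 1863.0 / 1000
mdot = 78.015 kg/s


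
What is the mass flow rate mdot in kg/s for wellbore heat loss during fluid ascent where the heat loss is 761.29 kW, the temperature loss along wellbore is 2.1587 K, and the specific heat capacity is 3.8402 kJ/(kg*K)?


mdot = Q_loss / (cp * dT)
mdot = 761.29 / (3.8402 * 2.1587)
mdot = 91.834 kg/s


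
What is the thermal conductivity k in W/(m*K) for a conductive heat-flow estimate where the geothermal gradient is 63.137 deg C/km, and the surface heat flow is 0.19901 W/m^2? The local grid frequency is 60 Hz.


k = q * 1000 / grad
k = 0.19901 * 1000 / 63.137
k = 3.1520 W/(m*K)


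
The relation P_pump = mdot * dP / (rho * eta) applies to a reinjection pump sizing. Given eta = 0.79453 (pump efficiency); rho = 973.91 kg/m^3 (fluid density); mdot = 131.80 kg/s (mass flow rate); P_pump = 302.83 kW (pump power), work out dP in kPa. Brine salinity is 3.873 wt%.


dP = P_pump * rho * eta / mdot
dP = 302.83 * 973.91 * 0.79453 / 131.80
dP = 1777.9 kPa


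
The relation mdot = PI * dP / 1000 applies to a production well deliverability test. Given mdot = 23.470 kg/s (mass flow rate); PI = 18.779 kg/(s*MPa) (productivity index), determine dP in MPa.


dP = mdot * 1000 / PI
dP = 23.470 * 1000 / 18.779
dP = 1249.800 kPa
Convert: 1249.800 kPa * 0.001 = 1.2498 MPa
dP = 1.2498 MPa


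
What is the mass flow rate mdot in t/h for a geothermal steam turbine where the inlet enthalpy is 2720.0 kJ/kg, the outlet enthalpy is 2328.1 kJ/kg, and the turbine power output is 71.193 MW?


mdot = P * 1000 / (h_in - h_out)
mdot = 71.193 * 1000 / (2720.0 - 2328.1)
mdot = 181.6611 kg/s
Convert: 181.6611 kg/s * 3.6 = 653.98 t/h
mdot = 653.98 t/h


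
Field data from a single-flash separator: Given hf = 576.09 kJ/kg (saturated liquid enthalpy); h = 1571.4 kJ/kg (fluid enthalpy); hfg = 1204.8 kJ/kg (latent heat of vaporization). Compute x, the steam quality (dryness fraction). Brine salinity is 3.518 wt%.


x = (h - hf) / hfg
x = (1571.4 - 576.09) / 1204.8
x = 0.82612


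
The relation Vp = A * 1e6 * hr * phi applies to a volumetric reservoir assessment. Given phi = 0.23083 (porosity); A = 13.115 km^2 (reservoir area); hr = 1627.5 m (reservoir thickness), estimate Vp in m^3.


Vp = A * 1e6 * hr * phi
Vp = 13.115 * 1e6 * 1627.5 * 0.23083
Vp = 4.9270e+09 m^3


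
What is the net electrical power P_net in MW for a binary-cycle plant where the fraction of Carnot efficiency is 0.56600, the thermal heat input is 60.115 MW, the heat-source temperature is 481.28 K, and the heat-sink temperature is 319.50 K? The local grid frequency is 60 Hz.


Step 1: eta = (1 - Tc/Th)*f = (1 - 319.5/481.28)*0.566 = 0.1902582
Step 2: P_net = eta * Q_in = 0.1902582 * 60.115 = 11.437 MW
P_net = 11.437 MW


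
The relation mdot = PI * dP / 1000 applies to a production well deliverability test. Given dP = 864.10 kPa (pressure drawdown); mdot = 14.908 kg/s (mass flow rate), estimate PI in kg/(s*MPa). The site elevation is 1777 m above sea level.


PI = mdot * 1000 / dP
PI = 14.908 * 1000 / 864.10
PI = 17.253 kg/(s*MPa)


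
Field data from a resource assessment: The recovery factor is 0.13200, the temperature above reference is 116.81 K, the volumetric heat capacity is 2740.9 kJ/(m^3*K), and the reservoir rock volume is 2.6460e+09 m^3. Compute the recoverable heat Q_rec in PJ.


Step 1: Q_s = Vr*rhoc*dT/1e12 = 2.6460e+09*2740.9*116.81/1e12 = 847.1553 PJ
Step 2: Q_rec = Q_s * RF = 847.1553 * 0.132 = 111.82 PJ
Q_rec = 111.82 PJ


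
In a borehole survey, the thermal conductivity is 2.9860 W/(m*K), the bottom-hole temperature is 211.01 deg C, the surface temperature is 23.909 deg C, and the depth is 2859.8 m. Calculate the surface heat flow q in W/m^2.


Step 1: grad = (T_d - T_surf)/d * 1000 = (211.01 - 23.909)/2859.8 * 1000 = 65.42451 deg C/km
Step 2: q = k * grad / 1000 = 2.986 * 65.42451 / 1000 = 0.19536 W/m^2
q = 0.19536 W/m^2


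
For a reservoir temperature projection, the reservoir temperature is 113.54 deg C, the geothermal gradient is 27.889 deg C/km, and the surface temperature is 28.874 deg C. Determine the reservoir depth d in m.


d = (T_res - T_surf) / grad * 1000
d = (113.54 - 28.874) / 27.889 * 1000
d = 3035.8 m


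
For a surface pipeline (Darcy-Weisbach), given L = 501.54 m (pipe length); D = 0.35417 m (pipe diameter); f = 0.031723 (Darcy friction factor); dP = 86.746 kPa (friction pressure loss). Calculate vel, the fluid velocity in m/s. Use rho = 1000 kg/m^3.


vel = sqrt(dP*1000*2*D / (f*L*rho))
vel = sqrt(86.746*1000*2*0.35417 / (0.031723*501.54*1000))
vel = 1.9652 m/s


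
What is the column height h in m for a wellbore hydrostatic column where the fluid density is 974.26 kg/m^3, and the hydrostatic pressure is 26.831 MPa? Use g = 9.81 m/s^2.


h = P * 1e6 / (g * rho)
h = 26.831 * 1e6 / (9.81 * 974.26)
h = 2807.3 m


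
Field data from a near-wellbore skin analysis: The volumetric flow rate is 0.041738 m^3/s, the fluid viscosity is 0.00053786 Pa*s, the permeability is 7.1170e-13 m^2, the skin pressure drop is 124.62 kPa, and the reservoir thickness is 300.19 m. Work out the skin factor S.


S = dP_s * 1000 * 2*pi*k*hr / (q*mu)
S = 124.62 * 1000 * 2*pi*7.1170e-13*300.19 / (0.041738*0.00053786)
S = 7.4518


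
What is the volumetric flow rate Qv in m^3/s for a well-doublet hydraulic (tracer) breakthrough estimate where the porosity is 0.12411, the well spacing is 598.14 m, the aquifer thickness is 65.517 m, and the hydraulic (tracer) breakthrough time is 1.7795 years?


Qv = pi*hr*phi*L^2 / (3*t_bt*365.25*86400)
Qv = pi*65.517*0.12411*598.14^2 / (3*1.7795*365.25*86400)
Qv = 0.054249 m^3/s


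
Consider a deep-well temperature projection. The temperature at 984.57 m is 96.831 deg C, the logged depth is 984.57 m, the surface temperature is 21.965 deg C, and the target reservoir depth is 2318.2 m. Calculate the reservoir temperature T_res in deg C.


Step 1: grad = (T_d1 - T_surf)/d1 * 1000 = (96.831 - 21.965)/984.57 * 1000 = 76.03929 deg C/km
Step 2: T_res = T_surf + grad*d2/1000 = 21.965 + 76.03929*2318.2/1000 = 198.24 deg C
T_res = 198.24 deg C
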